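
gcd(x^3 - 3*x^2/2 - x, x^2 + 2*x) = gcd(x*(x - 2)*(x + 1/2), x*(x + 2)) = x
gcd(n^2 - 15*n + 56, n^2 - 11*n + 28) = n - 7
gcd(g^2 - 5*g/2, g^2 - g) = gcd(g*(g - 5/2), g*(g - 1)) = g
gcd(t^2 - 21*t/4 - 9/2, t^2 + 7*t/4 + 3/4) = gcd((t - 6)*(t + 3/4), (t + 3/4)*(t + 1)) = t + 3/4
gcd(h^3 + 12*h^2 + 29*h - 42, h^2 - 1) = h - 1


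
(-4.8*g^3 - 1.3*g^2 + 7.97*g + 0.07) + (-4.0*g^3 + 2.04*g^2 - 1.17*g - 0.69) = -8.8*g^3 + 0.74*g^2 + 6.8*g - 0.62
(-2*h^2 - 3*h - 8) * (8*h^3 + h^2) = -16*h^5 - 26*h^4 - 67*h^3 - 8*h^2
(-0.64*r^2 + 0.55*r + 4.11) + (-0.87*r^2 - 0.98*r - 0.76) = -1.51*r^2 - 0.43*r + 3.35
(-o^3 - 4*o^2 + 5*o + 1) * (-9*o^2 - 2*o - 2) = 9*o^5 + 38*o^4 - 35*o^3 - 11*o^2 - 12*o - 2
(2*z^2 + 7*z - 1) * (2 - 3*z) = -6*z^3 - 17*z^2 + 17*z - 2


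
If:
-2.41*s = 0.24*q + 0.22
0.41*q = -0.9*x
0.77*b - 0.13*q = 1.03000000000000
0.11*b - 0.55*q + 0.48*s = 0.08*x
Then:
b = 1.37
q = 0.19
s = -0.11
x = -0.09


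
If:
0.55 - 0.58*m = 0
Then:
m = 0.95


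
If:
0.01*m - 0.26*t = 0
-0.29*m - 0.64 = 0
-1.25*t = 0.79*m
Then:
No Solution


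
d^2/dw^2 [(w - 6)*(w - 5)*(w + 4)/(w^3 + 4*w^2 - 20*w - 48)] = 2*(-11*w^6 + 18*w^5 + 420*w^4 + 1016*w^3 - 6624*w^2 - 12672*w + 68352)/(w^9 + 12*w^8 - 12*w^7 - 560*w^6 - 912*w^5 + 8256*w^4 + 21952*w^3 - 29952*w^2 - 138240*w - 110592)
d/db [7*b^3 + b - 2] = 21*b^2 + 1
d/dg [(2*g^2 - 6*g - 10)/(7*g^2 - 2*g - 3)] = 2*(19*g^2 + 64*g - 1)/(49*g^4 - 28*g^3 - 38*g^2 + 12*g + 9)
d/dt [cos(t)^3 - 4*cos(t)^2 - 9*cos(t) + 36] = (-3*cos(t)^2 + 8*cos(t) + 9)*sin(t)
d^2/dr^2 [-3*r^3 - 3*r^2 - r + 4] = -18*r - 6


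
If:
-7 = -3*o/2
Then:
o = 14/3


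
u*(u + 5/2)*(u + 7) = u^3 + 19*u^2/2 + 35*u/2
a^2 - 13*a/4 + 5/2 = (a - 2)*(a - 5/4)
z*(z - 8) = z^2 - 8*z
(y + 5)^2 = y^2 + 10*y + 25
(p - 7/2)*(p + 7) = p^2 + 7*p/2 - 49/2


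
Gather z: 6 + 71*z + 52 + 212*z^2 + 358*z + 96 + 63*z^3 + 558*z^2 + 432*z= 63*z^3 + 770*z^2 + 861*z + 154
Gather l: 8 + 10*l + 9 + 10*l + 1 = 20*l + 18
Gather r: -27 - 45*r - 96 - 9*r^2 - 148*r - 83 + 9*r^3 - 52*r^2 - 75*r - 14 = 9*r^3 - 61*r^2 - 268*r - 220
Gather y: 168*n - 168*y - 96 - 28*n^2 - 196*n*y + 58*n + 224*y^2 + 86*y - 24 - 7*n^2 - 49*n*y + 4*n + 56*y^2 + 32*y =-35*n^2 + 230*n + 280*y^2 + y*(-245*n - 50) - 120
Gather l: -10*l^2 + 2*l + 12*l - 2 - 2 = -10*l^2 + 14*l - 4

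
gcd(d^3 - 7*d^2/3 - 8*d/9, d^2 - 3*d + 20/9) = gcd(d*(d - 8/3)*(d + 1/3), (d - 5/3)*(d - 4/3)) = 1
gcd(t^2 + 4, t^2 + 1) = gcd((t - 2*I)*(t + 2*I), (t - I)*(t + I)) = 1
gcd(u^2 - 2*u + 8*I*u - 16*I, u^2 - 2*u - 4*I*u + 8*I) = u - 2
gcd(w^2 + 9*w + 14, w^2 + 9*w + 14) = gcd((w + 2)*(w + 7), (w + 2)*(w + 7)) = w^2 + 9*w + 14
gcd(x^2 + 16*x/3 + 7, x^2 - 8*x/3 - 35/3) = x + 7/3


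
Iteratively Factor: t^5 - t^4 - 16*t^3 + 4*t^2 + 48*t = (t + 3)*(t^4 - 4*t^3 - 4*t^2 + 16*t) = (t - 4)*(t + 3)*(t^3 - 4*t) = t*(t - 4)*(t + 3)*(t^2 - 4) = t*(t - 4)*(t + 2)*(t + 3)*(t - 2)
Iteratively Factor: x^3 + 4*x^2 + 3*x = (x + 3)*(x^2 + x) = (x + 1)*(x + 3)*(x)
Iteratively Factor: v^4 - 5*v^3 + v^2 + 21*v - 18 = (v - 3)*(v^3 - 2*v^2 - 5*v + 6) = (v - 3)^2*(v^2 + v - 2) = (v - 3)^2*(v - 1)*(v + 2)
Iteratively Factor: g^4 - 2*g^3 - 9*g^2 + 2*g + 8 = (g - 4)*(g^3 + 2*g^2 - g - 2) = (g - 4)*(g - 1)*(g^2 + 3*g + 2) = (g - 4)*(g - 1)*(g + 1)*(g + 2)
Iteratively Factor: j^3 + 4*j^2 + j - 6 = (j + 2)*(j^2 + 2*j - 3) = (j - 1)*(j + 2)*(j + 3)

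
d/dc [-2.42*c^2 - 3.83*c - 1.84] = -4.84*c - 3.83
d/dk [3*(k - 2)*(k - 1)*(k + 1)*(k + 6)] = 12*k^3 + 36*k^2 - 78*k - 12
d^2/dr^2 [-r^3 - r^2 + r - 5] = -6*r - 2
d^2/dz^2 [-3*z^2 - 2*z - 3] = -6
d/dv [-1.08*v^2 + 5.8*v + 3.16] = 5.8 - 2.16*v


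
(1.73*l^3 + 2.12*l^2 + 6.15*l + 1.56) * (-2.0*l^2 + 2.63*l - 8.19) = -3.46*l^5 + 0.3099*l^4 - 20.8931*l^3 - 4.3083*l^2 - 46.2657*l - 12.7764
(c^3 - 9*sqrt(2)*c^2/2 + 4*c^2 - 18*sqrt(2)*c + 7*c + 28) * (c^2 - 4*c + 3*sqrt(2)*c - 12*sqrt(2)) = c^5 - 3*sqrt(2)*c^4/2 - 36*c^3 + 45*sqrt(2)*c^2 + 320*c - 336*sqrt(2)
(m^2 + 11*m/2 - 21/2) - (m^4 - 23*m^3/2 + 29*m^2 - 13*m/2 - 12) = -m^4 + 23*m^3/2 - 28*m^2 + 12*m + 3/2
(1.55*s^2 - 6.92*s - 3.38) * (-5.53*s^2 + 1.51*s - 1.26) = -8.5715*s^4 + 40.6081*s^3 + 6.2892*s^2 + 3.6154*s + 4.2588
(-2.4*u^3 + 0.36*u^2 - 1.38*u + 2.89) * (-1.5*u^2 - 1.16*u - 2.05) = 3.6*u^5 + 2.244*u^4 + 6.5724*u^3 - 3.4722*u^2 - 0.5234*u - 5.9245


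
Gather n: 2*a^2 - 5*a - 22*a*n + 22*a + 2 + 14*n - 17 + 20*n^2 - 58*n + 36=2*a^2 + 17*a + 20*n^2 + n*(-22*a - 44) + 21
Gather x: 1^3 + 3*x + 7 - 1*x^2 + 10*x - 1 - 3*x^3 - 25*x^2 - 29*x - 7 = -3*x^3 - 26*x^2 - 16*x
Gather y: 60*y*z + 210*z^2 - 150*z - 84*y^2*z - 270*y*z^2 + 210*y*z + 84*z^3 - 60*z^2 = -84*y^2*z + y*(-270*z^2 + 270*z) + 84*z^3 + 150*z^2 - 150*z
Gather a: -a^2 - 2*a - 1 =-a^2 - 2*a - 1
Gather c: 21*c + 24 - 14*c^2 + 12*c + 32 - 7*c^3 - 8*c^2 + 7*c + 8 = -7*c^3 - 22*c^2 + 40*c + 64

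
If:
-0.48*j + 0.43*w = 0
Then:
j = 0.895833333333333*w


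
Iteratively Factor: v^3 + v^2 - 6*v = (v - 2)*(v^2 + 3*v) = v*(v - 2)*(v + 3)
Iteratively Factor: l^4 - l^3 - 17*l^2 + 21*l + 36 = (l - 3)*(l^3 + 2*l^2 - 11*l - 12) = (l - 3)*(l + 1)*(l^2 + l - 12) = (l - 3)*(l + 1)*(l + 4)*(l - 3)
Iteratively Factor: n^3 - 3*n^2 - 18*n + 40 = (n - 2)*(n^2 - n - 20) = (n - 2)*(n + 4)*(n - 5)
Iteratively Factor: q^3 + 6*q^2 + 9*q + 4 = (q + 1)*(q^2 + 5*q + 4) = (q + 1)*(q + 4)*(q + 1)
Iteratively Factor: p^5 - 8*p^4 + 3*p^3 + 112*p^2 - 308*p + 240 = (p - 2)*(p^4 - 6*p^3 - 9*p^2 + 94*p - 120) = (p - 5)*(p - 2)*(p^3 - p^2 - 14*p + 24) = (p - 5)*(p - 2)*(p + 4)*(p^2 - 5*p + 6) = (p - 5)*(p - 3)*(p - 2)*(p + 4)*(p - 2)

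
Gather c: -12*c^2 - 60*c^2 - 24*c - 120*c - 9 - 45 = -72*c^2 - 144*c - 54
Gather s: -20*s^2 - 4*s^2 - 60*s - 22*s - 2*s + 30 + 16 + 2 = -24*s^2 - 84*s + 48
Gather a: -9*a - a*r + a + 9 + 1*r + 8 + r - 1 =a*(-r - 8) + 2*r + 16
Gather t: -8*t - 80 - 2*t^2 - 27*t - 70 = -2*t^2 - 35*t - 150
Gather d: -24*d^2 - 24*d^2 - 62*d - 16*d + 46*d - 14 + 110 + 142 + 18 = -48*d^2 - 32*d + 256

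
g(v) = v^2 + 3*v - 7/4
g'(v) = 2*v + 3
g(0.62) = 0.49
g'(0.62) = 4.24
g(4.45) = 31.40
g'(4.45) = 11.90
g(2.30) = 10.44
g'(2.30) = 7.60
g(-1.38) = -3.99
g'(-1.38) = 0.24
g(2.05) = 8.60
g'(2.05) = 7.10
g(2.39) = 11.13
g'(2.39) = 7.78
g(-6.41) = 20.11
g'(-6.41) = -9.82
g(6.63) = 62.10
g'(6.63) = 16.26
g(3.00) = 16.25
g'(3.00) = 9.00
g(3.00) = 16.25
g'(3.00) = 9.00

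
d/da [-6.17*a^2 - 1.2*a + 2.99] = -12.34*a - 1.2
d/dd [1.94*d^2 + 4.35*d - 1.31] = 3.88*d + 4.35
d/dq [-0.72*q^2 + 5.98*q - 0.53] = 5.98 - 1.44*q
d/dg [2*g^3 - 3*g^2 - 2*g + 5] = 6*g^2 - 6*g - 2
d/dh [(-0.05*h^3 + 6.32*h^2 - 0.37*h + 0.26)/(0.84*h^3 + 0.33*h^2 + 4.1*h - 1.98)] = (-5.3253*h^4 + 0.2116*h^3 + 25.6759*h^2 - 25.1988*h - 0.3334)/(0.7056*h^6 + 0.5544*h^5 + 6.9969*h^4 - 0.6204*h^3 + 15.5032*h^2 - 16.236*h + 3.9204)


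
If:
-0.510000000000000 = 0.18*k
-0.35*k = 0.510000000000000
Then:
No Solution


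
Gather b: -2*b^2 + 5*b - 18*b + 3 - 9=-2*b^2 - 13*b - 6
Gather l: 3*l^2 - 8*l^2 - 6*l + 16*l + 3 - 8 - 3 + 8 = -5*l^2 + 10*l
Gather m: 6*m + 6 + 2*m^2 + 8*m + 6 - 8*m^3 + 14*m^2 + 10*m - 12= -8*m^3 + 16*m^2 + 24*m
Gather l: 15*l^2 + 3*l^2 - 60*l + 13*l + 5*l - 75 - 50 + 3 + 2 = 18*l^2 - 42*l - 120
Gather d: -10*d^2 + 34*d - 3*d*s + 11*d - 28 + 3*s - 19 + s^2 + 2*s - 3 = -10*d^2 + d*(45 - 3*s) + s^2 + 5*s - 50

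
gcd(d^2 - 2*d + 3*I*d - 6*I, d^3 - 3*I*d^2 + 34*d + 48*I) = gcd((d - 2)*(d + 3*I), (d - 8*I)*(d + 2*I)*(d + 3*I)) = d + 3*I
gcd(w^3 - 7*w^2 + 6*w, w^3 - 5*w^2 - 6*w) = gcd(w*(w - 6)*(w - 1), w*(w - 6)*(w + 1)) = w^2 - 6*w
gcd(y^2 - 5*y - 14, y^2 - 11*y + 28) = y - 7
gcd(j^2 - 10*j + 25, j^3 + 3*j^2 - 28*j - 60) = j - 5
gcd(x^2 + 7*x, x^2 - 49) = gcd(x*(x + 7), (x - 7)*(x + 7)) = x + 7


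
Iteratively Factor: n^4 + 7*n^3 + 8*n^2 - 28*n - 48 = (n + 3)*(n^3 + 4*n^2 - 4*n - 16) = (n - 2)*(n + 3)*(n^2 + 6*n + 8) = (n - 2)*(n + 3)*(n + 4)*(n + 2)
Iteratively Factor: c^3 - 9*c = (c)*(c^2 - 9) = c*(c - 3)*(c + 3)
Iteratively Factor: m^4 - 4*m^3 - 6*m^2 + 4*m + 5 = (m + 1)*(m^3 - 5*m^2 - m + 5) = (m + 1)^2*(m^2 - 6*m + 5) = (m - 1)*(m + 1)^2*(m - 5)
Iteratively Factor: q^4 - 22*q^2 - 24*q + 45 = (q - 1)*(q^3 + q^2 - 21*q - 45) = (q - 5)*(q - 1)*(q^2 + 6*q + 9) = (q - 5)*(q - 1)*(q + 3)*(q + 3)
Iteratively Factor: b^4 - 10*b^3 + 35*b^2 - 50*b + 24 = (b - 1)*(b^3 - 9*b^2 + 26*b - 24) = (b - 2)*(b - 1)*(b^2 - 7*b + 12) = (b - 3)*(b - 2)*(b - 1)*(b - 4)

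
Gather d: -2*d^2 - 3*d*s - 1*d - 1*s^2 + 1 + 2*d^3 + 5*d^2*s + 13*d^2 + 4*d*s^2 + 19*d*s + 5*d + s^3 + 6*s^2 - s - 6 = 2*d^3 + d^2*(5*s + 11) + d*(4*s^2 + 16*s + 4) + s^3 + 5*s^2 - s - 5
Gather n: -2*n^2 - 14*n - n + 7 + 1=-2*n^2 - 15*n + 8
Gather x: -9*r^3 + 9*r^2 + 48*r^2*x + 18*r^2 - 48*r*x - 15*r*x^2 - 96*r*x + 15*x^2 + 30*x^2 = -9*r^3 + 27*r^2 + x^2*(45 - 15*r) + x*(48*r^2 - 144*r)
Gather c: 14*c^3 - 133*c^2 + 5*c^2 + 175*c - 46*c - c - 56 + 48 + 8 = 14*c^3 - 128*c^2 + 128*c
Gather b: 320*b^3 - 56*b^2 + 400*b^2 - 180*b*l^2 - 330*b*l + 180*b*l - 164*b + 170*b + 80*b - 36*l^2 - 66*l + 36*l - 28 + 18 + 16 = 320*b^3 + 344*b^2 + b*(-180*l^2 - 150*l + 86) - 36*l^2 - 30*l + 6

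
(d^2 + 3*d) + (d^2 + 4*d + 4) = 2*d^2 + 7*d + 4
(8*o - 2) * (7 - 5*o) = -40*o^2 + 66*o - 14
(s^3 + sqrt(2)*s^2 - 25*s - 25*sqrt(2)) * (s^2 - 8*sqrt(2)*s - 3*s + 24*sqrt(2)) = s^5 - 7*sqrt(2)*s^4 - 3*s^4 - 41*s^3 + 21*sqrt(2)*s^3 + 123*s^2 + 175*sqrt(2)*s^2 - 525*sqrt(2)*s + 400*s - 1200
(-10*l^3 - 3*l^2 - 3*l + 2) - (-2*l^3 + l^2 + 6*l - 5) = -8*l^3 - 4*l^2 - 9*l + 7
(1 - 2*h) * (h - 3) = -2*h^2 + 7*h - 3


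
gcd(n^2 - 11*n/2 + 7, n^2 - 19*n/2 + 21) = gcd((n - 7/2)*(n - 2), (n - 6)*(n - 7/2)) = n - 7/2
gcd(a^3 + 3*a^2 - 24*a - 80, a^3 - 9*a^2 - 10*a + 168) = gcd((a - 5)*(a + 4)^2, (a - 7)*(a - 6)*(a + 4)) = a + 4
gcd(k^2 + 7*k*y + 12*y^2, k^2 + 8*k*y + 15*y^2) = k + 3*y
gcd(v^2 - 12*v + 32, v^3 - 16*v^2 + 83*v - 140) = v - 4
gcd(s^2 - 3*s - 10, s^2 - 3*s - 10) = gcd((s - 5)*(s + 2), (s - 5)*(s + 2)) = s^2 - 3*s - 10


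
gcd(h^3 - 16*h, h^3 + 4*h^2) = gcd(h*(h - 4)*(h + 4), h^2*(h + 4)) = h^2 + 4*h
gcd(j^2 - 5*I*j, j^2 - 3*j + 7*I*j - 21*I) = 1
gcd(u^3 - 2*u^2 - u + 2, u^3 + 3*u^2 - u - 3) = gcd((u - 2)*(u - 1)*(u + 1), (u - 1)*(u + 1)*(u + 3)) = u^2 - 1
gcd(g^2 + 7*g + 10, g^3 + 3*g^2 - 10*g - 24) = g + 2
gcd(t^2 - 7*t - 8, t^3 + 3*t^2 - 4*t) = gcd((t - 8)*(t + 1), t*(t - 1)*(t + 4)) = 1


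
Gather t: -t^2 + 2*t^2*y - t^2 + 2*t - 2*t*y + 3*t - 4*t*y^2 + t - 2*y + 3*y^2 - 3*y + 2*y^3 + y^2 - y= t^2*(2*y - 2) + t*(-4*y^2 - 2*y + 6) + 2*y^3 + 4*y^2 - 6*y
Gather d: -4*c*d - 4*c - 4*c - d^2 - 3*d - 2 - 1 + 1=-8*c - d^2 + d*(-4*c - 3) - 2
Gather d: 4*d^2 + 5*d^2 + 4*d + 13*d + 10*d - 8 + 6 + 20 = 9*d^2 + 27*d + 18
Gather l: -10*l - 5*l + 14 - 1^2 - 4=9 - 15*l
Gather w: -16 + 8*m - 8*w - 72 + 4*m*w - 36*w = 8*m + w*(4*m - 44) - 88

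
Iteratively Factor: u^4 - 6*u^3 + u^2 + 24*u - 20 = (u - 1)*(u^3 - 5*u^2 - 4*u + 20) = (u - 1)*(u + 2)*(u^2 - 7*u + 10) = (u - 2)*(u - 1)*(u + 2)*(u - 5)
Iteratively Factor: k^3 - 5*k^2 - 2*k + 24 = (k + 2)*(k^2 - 7*k + 12) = (k - 3)*(k + 2)*(k - 4)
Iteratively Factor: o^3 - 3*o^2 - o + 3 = (o - 1)*(o^2 - 2*o - 3) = (o - 3)*(o - 1)*(o + 1)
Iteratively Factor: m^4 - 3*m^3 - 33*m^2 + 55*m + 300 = (m + 4)*(m^3 - 7*m^2 - 5*m + 75) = (m + 3)*(m + 4)*(m^2 - 10*m + 25) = (m - 5)*(m + 3)*(m + 4)*(m - 5)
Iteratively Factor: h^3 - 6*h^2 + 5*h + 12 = (h + 1)*(h^2 - 7*h + 12) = (h - 4)*(h + 1)*(h - 3)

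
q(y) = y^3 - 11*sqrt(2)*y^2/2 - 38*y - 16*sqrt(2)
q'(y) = 3*y^2 - 11*sqrt(2)*y - 38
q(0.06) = -24.94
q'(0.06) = -38.92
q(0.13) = -27.70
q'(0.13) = -39.97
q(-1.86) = 14.71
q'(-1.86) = 1.31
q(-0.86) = 3.66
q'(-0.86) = -22.40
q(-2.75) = 2.25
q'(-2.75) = 27.47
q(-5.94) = -280.93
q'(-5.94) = 160.26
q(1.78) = -109.27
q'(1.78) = -56.19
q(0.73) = -54.12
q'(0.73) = -47.76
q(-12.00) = -2414.68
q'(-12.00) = 580.68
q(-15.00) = -4577.72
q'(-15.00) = 870.35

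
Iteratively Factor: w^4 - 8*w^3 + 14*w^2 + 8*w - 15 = (w - 5)*(w^3 - 3*w^2 - w + 3) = (w - 5)*(w + 1)*(w^2 - 4*w + 3) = (w - 5)*(w - 1)*(w + 1)*(w - 3)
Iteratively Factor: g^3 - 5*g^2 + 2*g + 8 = (g - 2)*(g^2 - 3*g - 4) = (g - 4)*(g - 2)*(g + 1)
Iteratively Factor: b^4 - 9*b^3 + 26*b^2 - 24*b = (b - 2)*(b^3 - 7*b^2 + 12*b) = (b - 3)*(b - 2)*(b^2 - 4*b) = b*(b - 3)*(b - 2)*(b - 4)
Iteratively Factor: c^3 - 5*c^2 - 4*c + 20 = (c - 2)*(c^2 - 3*c - 10) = (c - 2)*(c + 2)*(c - 5)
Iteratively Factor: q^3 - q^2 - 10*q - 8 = (q + 1)*(q^2 - 2*q - 8) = (q - 4)*(q + 1)*(q + 2)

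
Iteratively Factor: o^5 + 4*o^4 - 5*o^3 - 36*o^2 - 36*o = (o + 3)*(o^4 + o^3 - 8*o^2 - 12*o) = (o + 2)*(o + 3)*(o^3 - o^2 - 6*o) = (o + 2)^2*(o + 3)*(o^2 - 3*o) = o*(o + 2)^2*(o + 3)*(o - 3)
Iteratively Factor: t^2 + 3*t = (t)*(t + 3)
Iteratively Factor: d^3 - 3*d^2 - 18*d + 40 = (d - 2)*(d^2 - d - 20) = (d - 5)*(d - 2)*(d + 4)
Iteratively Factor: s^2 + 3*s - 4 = (s + 4)*(s - 1)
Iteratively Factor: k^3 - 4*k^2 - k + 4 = (k - 4)*(k^2 - 1) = (k - 4)*(k - 1)*(k + 1)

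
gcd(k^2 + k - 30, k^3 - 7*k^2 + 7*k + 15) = k - 5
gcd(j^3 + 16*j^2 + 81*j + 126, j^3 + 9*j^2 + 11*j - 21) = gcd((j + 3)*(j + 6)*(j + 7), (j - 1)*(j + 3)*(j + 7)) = j^2 + 10*j + 21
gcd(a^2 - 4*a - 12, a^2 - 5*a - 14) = a + 2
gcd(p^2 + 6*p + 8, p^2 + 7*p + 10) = p + 2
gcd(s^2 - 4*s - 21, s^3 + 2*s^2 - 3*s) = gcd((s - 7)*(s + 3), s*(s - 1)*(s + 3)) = s + 3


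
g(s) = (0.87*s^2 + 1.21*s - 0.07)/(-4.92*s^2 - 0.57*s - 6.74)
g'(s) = (1.74*s + 1.21)/(-4.92*s^2 - 0.57*s - 6.74) + (9.84*s + 0.57)*(0.87*s^2 + 1.21*s - 0.07)/(-4.92*s^2 - 0.57*s - 6.74)^2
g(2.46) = -0.22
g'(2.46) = -0.00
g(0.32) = -0.05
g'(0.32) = -0.21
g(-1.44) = 0.00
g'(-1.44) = 0.08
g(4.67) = -0.21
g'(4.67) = 0.00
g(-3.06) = -0.09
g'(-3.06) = 0.03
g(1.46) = -0.20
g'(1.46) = -0.05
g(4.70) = -0.21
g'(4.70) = 0.00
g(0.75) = -0.13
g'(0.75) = -0.15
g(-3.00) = -0.08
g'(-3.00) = 0.03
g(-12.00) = -0.16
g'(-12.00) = 0.00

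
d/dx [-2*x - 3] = -2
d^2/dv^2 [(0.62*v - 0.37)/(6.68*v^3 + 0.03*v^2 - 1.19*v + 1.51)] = (165.995328*v^5 - 197.377968*v^4 + 8.67175600000001*v^3 - 57.400566*v^2 + 22.303434*v + 1.213764)/(298.077632*v^9 + 4.016016*v^8 - 159.283932*v^7 + 200.708643*v^6 + 30.191055*v^5 - 71.888226*v^4 + 43.684603*v^3 + 6.620142*v^2 - 8.139957*v + 3.442951)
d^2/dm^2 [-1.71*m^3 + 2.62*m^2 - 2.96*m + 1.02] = 5.24 - 10.26*m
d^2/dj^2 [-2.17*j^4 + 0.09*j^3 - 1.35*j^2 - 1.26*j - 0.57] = -26.04*j^2 + 0.54*j - 2.7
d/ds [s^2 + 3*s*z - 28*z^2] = 2*s + 3*z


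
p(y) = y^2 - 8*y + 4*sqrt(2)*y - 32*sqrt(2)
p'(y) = 2*y - 8 + 4*sqrt(2)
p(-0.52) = -43.77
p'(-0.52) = -3.38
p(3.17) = -42.63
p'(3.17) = 4.00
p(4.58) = -35.01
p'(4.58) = 6.82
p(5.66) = -26.48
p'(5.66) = 8.98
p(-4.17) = -18.10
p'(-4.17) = -10.68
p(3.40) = -41.66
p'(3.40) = 4.46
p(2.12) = -45.73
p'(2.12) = 1.90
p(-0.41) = -44.13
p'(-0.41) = -3.16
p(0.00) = -45.25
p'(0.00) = -2.34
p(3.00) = -43.28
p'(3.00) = 3.66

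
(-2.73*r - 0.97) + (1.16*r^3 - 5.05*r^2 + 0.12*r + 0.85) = 1.16*r^3 - 5.05*r^2 - 2.61*r - 0.12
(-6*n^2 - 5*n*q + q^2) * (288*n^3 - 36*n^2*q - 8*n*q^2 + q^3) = -1728*n^5 - 1224*n^4*q + 516*n^3*q^2 - 2*n^2*q^3 - 13*n*q^4 + q^5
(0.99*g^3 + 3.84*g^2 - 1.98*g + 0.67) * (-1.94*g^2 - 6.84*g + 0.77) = -1.9206*g^5 - 14.2212*g^4 - 21.6621*g^3 + 15.2002*g^2 - 6.1074*g + 0.5159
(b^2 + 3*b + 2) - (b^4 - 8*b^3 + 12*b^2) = -b^4 + 8*b^3 - 11*b^2 + 3*b + 2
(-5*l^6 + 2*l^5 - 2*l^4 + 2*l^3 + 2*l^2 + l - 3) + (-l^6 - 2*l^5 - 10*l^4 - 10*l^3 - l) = -6*l^6 - 12*l^4 - 8*l^3 + 2*l^2 - 3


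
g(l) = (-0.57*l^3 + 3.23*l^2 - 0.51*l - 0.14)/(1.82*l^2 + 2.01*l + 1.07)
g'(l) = (-3.64*l - 2.01)*(-0.57*l^3 + 3.23*l^2 - 0.51*l - 0.14)/(1.82*l^2 + 2.01*l + 1.07)^2 + (-1.71*l^2 + 6.46*l - 0.51)/(1.82*l^2 + 2.01*l + 1.07)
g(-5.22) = 4.27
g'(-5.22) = -0.21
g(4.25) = 0.29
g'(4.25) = -0.21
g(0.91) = 0.37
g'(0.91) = 0.45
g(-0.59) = 2.71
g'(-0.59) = -8.78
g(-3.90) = 4.05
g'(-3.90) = -0.11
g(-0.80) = 4.19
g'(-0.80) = -4.77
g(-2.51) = 4.07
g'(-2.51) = 0.20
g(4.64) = 0.20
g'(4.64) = -0.23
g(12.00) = -1.83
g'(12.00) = -0.30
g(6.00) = -0.13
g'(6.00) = -0.26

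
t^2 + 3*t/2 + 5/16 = (t + 1/4)*(t + 5/4)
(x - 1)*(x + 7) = x^2 + 6*x - 7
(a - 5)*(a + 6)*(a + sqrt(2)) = a^3 + a^2 + sqrt(2)*a^2 - 30*a + sqrt(2)*a - 30*sqrt(2)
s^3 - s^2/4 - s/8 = s*(s - 1/2)*(s + 1/4)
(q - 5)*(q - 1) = q^2 - 6*q + 5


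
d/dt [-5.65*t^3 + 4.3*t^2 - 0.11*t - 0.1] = -16.95*t^2 + 8.6*t - 0.11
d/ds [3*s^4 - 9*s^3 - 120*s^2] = 3*s*(4*s^2 - 9*s - 80)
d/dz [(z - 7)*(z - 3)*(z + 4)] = 3*z^2 - 12*z - 19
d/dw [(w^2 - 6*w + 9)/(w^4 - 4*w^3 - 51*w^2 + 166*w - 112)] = 2*(-w^5 + 11*w^4 - 42*w^3 - 16*w^2 + 347*w - 411)/(w^8 - 8*w^7 - 86*w^6 + 740*w^5 + 1049*w^4 - 16036*w^3 + 38980*w^2 - 37184*w + 12544)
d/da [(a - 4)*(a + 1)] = 2*a - 3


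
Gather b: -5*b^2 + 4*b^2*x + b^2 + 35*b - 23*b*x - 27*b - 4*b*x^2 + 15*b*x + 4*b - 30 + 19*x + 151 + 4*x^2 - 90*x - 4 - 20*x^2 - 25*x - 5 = b^2*(4*x - 4) + b*(-4*x^2 - 8*x + 12) - 16*x^2 - 96*x + 112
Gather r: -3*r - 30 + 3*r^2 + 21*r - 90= 3*r^2 + 18*r - 120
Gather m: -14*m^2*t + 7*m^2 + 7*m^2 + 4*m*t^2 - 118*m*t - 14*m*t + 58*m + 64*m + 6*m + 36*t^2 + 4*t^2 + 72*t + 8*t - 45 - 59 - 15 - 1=m^2*(14 - 14*t) + m*(4*t^2 - 132*t + 128) + 40*t^2 + 80*t - 120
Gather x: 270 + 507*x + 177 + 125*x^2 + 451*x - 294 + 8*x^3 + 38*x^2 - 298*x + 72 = 8*x^3 + 163*x^2 + 660*x + 225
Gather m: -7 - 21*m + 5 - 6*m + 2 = -27*m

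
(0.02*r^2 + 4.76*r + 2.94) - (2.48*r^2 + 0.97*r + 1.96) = -2.46*r^2 + 3.79*r + 0.98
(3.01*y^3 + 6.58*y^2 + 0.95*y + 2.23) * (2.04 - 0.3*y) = -0.903*y^4 + 4.1664*y^3 + 13.1382*y^2 + 1.269*y + 4.5492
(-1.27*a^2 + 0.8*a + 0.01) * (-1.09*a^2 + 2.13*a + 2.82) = 1.3843*a^4 - 3.5771*a^3 - 1.8883*a^2 + 2.2773*a + 0.0282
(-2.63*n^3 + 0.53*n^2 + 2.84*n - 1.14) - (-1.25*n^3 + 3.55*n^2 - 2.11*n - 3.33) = -1.38*n^3 - 3.02*n^2 + 4.95*n + 2.19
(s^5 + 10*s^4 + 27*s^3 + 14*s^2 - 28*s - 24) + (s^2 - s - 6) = s^5 + 10*s^4 + 27*s^3 + 15*s^2 - 29*s - 30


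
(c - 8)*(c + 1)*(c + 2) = c^3 - 5*c^2 - 22*c - 16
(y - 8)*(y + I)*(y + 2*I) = y^3 - 8*y^2 + 3*I*y^2 - 2*y - 24*I*y + 16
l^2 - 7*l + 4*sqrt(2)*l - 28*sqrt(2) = (l - 7)*(l + 4*sqrt(2))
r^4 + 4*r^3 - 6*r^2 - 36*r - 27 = (r - 3)*(r + 1)*(r + 3)^2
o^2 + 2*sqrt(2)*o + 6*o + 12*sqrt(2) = (o + 6)*(o + 2*sqrt(2))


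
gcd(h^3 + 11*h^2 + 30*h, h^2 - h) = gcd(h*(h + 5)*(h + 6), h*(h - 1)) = h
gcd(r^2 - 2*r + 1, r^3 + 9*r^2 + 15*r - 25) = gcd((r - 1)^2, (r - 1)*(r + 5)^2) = r - 1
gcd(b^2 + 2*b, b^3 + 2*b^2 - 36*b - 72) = b + 2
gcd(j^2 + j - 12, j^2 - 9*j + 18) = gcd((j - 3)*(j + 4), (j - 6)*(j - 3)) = j - 3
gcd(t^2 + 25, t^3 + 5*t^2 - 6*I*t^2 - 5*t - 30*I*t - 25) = t - 5*I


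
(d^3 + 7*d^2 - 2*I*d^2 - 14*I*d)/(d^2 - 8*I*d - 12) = d*(d + 7)/(d - 6*I)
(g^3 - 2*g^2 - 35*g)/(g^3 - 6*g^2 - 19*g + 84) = g*(g + 5)/(g^2 + g - 12)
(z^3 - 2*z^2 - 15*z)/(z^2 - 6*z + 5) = z*(z + 3)/(z - 1)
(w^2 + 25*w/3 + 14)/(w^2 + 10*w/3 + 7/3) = (w + 6)/(w + 1)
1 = 1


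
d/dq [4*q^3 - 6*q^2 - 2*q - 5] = 12*q^2 - 12*q - 2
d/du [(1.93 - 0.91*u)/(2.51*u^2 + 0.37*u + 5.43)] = (2.2841*u^2 - 9.6886*u - 5.6554)/(6.3001*u^4 + 1.8574*u^3 + 27.3955*u^2 + 4.0182*u + 29.4849)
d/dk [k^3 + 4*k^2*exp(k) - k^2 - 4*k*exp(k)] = 4*k^2*exp(k) + 3*k^2 + 4*k*exp(k) - 2*k - 4*exp(k)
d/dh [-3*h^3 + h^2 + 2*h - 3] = -9*h^2 + 2*h + 2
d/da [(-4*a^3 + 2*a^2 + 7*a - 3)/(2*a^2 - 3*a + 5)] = 2*(-4*a^4 + 12*a^3 - 40*a^2 + 16*a + 13)/(4*a^4 - 12*a^3 + 29*a^2 - 30*a + 25)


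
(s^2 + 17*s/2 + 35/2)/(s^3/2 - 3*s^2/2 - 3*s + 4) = (2*s^2 + 17*s + 35)/(s^3 - 3*s^2 - 6*s + 8)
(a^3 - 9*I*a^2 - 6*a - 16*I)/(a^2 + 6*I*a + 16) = (a^2 - 7*I*a + 8)/(a + 8*I)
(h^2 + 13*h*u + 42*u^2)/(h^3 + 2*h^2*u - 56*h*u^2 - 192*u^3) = (-h - 7*u)/(-h^2 + 4*h*u + 32*u^2)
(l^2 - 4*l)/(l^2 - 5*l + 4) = l/(l - 1)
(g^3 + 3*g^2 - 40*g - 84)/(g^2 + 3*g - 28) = (g^2 - 4*g - 12)/(g - 4)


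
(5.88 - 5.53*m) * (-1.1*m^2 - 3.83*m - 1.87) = 6.083*m^3 + 14.7119*m^2 - 12.1793*m - 10.9956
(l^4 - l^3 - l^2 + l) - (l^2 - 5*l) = l^4 - l^3 - 2*l^2 + 6*l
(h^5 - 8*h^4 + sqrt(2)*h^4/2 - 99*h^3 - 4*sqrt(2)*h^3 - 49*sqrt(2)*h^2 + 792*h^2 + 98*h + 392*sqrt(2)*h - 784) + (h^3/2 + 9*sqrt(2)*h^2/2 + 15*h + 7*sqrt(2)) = h^5 - 8*h^4 + sqrt(2)*h^4/2 - 197*h^3/2 - 4*sqrt(2)*h^3 - 89*sqrt(2)*h^2/2 + 792*h^2 + 113*h + 392*sqrt(2)*h - 784 + 7*sqrt(2)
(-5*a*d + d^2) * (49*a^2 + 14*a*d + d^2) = -245*a^3*d - 21*a^2*d^2 + 9*a*d^3 + d^4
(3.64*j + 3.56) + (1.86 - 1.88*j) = 1.76*j + 5.42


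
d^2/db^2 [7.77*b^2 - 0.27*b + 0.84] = 15.5400000000000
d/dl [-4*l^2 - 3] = -8*l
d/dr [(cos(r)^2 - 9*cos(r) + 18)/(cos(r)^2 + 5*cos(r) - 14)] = 2*(-7*cos(r)^2 + 32*cos(r) - 18)*sin(r)/((cos(r) - 2)^2*(cos(r) + 7)^2)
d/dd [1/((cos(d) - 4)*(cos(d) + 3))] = (-sin(d) + sin(2*d))/((cos(d) - 4)^2*(cos(d) + 3)^2)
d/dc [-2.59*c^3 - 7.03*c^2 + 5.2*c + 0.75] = -7.77*c^2 - 14.06*c + 5.2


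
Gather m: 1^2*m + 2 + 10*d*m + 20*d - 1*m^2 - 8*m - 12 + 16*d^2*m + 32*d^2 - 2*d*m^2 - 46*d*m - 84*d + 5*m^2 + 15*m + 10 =32*d^2 - 64*d + m^2*(4 - 2*d) + m*(16*d^2 - 36*d + 8)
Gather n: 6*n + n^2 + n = n^2 + 7*n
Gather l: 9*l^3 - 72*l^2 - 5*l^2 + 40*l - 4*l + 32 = 9*l^3 - 77*l^2 + 36*l + 32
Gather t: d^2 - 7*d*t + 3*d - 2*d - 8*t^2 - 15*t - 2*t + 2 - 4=d^2 + d - 8*t^2 + t*(-7*d - 17) - 2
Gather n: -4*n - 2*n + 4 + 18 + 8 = 30 - 6*n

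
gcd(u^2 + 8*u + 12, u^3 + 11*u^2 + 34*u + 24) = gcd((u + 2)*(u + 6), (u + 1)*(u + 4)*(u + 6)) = u + 6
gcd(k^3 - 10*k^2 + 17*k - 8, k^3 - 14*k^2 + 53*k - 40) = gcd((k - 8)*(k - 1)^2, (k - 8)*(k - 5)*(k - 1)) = k^2 - 9*k + 8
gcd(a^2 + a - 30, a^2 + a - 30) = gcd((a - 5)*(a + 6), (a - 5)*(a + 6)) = a^2 + a - 30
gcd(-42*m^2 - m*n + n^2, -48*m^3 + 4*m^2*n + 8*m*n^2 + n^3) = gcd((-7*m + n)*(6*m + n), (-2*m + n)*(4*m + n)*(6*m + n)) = 6*m + n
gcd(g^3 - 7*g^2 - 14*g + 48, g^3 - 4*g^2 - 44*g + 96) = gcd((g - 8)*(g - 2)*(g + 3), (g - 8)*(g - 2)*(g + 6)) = g^2 - 10*g + 16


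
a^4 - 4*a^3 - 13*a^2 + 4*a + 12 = (a - 6)*(a - 1)*(a + 1)*(a + 2)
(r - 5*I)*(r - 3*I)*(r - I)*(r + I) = r^4 - 8*I*r^3 - 14*r^2 - 8*I*r - 15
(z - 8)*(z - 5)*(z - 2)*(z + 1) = z^4 - 14*z^3 + 51*z^2 - 14*z - 80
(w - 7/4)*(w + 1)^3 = w^4 + 5*w^3/4 - 9*w^2/4 - 17*w/4 - 7/4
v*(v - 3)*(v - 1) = v^3 - 4*v^2 + 3*v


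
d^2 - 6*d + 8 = (d - 4)*(d - 2)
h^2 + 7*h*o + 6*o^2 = (h + o)*(h + 6*o)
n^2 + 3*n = n*(n + 3)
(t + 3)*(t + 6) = t^2 + 9*t + 18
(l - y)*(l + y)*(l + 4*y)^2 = l^4 + 8*l^3*y + 15*l^2*y^2 - 8*l*y^3 - 16*y^4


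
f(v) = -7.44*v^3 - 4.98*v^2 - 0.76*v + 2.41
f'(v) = -22.32*v^2 - 9.96*v - 0.76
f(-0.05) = 2.44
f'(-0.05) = -0.32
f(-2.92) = 147.40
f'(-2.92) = -161.99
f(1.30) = -23.34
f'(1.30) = -51.43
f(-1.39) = 13.83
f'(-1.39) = -30.04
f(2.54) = -153.57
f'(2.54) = -170.06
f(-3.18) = 193.72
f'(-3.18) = -194.80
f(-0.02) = 2.42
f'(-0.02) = -0.57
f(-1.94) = 39.46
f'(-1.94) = -65.44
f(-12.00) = 12150.73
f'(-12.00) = -3095.32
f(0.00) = 2.41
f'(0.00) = -0.76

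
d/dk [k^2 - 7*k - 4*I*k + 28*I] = 2*k - 7 - 4*I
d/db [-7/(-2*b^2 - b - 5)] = 7*(-4*b - 1)/(2*b^2 + b + 5)^2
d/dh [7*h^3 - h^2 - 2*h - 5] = 21*h^2 - 2*h - 2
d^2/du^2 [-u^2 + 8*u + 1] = -2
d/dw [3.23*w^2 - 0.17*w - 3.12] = 6.46*w - 0.17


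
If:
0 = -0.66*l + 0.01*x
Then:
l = 0.0151515151515152*x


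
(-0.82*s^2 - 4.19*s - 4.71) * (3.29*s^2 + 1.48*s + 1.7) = -2.6978*s^4 - 14.9987*s^3 - 23.0911*s^2 - 14.0938*s - 8.007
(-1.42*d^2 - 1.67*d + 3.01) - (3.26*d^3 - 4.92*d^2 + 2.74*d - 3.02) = -3.26*d^3 + 3.5*d^2 - 4.41*d + 6.03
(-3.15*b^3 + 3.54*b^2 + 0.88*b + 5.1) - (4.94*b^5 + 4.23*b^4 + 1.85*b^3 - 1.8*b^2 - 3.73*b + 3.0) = -4.94*b^5 - 4.23*b^4 - 5.0*b^3 + 5.34*b^2 + 4.61*b + 2.1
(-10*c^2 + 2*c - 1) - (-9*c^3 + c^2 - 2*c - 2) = 9*c^3 - 11*c^2 + 4*c + 1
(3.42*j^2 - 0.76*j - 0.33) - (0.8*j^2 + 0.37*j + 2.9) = 2.62*j^2 - 1.13*j - 3.23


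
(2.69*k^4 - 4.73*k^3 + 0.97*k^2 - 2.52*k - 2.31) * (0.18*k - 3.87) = 0.4842*k^5 - 11.2617*k^4 + 18.4797*k^3 - 4.2075*k^2 + 9.3366*k + 8.9397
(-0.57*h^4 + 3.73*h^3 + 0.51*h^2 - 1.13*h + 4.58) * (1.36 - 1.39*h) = 0.7923*h^5 - 5.9599*h^4 + 4.3639*h^3 + 2.2643*h^2 - 7.903*h + 6.2288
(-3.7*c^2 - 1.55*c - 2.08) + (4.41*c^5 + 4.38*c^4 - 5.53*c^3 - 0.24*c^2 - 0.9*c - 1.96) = 4.41*c^5 + 4.38*c^4 - 5.53*c^3 - 3.94*c^2 - 2.45*c - 4.04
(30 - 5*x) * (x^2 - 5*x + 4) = -5*x^3 + 55*x^2 - 170*x + 120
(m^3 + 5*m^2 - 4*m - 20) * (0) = 0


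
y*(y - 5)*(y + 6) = y^3 + y^2 - 30*y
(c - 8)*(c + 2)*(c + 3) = c^3 - 3*c^2 - 34*c - 48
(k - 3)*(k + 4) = k^2 + k - 12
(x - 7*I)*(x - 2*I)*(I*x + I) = I*x^3 + 9*x^2 + I*x^2 + 9*x - 14*I*x - 14*I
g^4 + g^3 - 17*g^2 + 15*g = g*(g - 3)*(g - 1)*(g + 5)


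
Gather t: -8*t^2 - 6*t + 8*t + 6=-8*t^2 + 2*t + 6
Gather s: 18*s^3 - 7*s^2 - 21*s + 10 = 18*s^3 - 7*s^2 - 21*s + 10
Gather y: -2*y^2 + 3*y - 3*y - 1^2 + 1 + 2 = 2 - 2*y^2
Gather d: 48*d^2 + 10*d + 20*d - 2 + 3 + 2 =48*d^2 + 30*d + 3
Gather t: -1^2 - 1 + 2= 0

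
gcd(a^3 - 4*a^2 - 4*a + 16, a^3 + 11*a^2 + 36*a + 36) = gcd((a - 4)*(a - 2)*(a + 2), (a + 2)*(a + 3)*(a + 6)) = a + 2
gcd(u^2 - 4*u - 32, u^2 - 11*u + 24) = u - 8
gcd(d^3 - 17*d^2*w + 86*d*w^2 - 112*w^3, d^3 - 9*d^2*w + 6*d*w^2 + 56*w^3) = -d + 7*w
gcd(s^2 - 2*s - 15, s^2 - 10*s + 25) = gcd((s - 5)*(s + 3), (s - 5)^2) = s - 5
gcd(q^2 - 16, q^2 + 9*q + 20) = q + 4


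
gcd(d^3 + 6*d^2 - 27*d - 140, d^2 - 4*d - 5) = d - 5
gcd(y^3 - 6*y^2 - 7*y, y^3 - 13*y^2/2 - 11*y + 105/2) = y - 7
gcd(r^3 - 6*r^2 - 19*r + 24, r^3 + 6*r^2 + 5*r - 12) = r^2 + 2*r - 3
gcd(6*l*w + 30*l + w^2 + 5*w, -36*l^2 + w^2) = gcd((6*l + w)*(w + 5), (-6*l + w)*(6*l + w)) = 6*l + w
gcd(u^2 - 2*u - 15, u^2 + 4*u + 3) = u + 3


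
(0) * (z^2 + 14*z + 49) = 0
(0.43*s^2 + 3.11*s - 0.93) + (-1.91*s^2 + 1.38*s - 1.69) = -1.48*s^2 + 4.49*s - 2.62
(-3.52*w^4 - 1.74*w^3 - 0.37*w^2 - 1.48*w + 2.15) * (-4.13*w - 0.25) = 14.5376*w^5 + 8.0662*w^4 + 1.9631*w^3 + 6.2049*w^2 - 8.5095*w - 0.5375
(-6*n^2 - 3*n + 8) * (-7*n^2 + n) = 42*n^4 + 15*n^3 - 59*n^2 + 8*n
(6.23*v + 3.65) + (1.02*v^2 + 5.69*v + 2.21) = 1.02*v^2 + 11.92*v + 5.86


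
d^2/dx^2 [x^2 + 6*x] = 2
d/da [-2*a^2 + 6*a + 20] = 6 - 4*a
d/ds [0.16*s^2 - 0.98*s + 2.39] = 0.32*s - 0.98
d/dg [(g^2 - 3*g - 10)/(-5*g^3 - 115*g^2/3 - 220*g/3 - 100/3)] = 3*(3*g^2 - 30*g - 95)/(5*(9*g^4 + 102*g^3 + 349*g^2 + 340*g + 100))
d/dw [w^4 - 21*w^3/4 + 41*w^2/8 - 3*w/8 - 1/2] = 4*w^3 - 63*w^2/4 + 41*w/4 - 3/8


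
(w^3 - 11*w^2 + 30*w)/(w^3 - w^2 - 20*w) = (w - 6)/(w + 4)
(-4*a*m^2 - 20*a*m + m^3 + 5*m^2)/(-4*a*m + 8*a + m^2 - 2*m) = m*(m + 5)/(m - 2)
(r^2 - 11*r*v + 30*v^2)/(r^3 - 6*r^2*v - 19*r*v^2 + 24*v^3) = (r^2 - 11*r*v + 30*v^2)/(r^3 - 6*r^2*v - 19*r*v^2 + 24*v^3)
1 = 1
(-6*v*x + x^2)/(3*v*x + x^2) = (-6*v + x)/(3*v + x)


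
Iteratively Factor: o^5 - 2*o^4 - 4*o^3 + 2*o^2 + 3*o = (o + 1)*(o^4 - 3*o^3 - o^2 + 3*o) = (o + 1)^2*(o^3 - 4*o^2 + 3*o) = o*(o + 1)^2*(o^2 - 4*o + 3) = o*(o - 1)*(o + 1)^2*(o - 3)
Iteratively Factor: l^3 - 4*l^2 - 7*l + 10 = (l - 5)*(l^2 + l - 2) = (l - 5)*(l - 1)*(l + 2)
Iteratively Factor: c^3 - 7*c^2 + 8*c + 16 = (c - 4)*(c^2 - 3*c - 4) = (c - 4)^2*(c + 1)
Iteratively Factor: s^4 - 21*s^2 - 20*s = (s - 5)*(s^3 + 5*s^2 + 4*s) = s*(s - 5)*(s^2 + 5*s + 4) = s*(s - 5)*(s + 1)*(s + 4)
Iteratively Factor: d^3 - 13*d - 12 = (d + 1)*(d^2 - d - 12) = (d - 4)*(d + 1)*(d + 3)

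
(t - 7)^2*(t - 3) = t^3 - 17*t^2 + 91*t - 147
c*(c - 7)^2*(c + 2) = c^4 - 12*c^3 + 21*c^2 + 98*c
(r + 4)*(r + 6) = r^2 + 10*r + 24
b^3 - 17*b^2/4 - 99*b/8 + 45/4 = (b - 6)*(b - 3/4)*(b + 5/2)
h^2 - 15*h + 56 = (h - 8)*(h - 7)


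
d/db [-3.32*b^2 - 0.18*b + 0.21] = -6.64*b - 0.18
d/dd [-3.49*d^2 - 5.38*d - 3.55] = -6.98*d - 5.38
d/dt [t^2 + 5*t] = 2*t + 5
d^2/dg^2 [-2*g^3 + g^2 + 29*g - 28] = 2 - 12*g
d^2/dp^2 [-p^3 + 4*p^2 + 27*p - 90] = 8 - 6*p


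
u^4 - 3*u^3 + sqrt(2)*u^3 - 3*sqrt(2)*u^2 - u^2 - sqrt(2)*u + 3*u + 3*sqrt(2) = (u - 3)*(u - 1)*(u + 1)*(u + sqrt(2))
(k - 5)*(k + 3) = k^2 - 2*k - 15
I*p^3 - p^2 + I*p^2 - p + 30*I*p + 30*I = (p - 5*I)*(p + 6*I)*(I*p + I)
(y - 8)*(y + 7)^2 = y^3 + 6*y^2 - 63*y - 392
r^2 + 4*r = r*(r + 4)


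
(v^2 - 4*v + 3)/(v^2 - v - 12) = (-v^2 + 4*v - 3)/(-v^2 + v + 12)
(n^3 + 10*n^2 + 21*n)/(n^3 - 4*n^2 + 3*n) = (n^2 + 10*n + 21)/(n^2 - 4*n + 3)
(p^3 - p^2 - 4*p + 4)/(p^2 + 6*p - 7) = (p^2 - 4)/(p + 7)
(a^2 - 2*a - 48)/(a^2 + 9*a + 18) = (a - 8)/(a + 3)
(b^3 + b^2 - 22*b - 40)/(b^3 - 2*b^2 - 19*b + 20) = (b + 2)/(b - 1)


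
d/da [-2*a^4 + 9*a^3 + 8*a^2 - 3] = a*(-8*a^2 + 27*a + 16)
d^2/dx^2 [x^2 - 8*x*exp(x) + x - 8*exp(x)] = -8*x*exp(x) - 24*exp(x) + 2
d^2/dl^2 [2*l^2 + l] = 4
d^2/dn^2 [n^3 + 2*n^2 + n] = 6*n + 4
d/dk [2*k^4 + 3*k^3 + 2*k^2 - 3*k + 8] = 8*k^3 + 9*k^2 + 4*k - 3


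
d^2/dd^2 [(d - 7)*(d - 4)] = 2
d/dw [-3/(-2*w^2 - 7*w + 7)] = 3*(-4*w - 7)/(2*w^2 + 7*w - 7)^2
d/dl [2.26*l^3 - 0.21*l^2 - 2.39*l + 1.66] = 6.78*l^2 - 0.42*l - 2.39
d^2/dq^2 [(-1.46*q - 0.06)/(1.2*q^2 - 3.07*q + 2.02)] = (-(1.46*q + 0.06)*(2.4*q - 3.07)*(4.8*q - 6.14) + (10.512*q - 8.8204)*(1.2*q^2 - 3.07*q + 2.02))/(1.2*q^2 - 3.07*q + 2.02)^3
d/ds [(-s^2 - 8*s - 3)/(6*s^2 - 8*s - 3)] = 14*s*(4*s + 3)/(36*s^4 - 96*s^3 + 28*s^2 + 48*s + 9)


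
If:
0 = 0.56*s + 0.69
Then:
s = -1.23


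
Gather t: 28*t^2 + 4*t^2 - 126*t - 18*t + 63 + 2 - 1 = 32*t^2 - 144*t + 64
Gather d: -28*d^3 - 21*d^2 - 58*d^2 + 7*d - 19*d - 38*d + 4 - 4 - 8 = -28*d^3 - 79*d^2 - 50*d - 8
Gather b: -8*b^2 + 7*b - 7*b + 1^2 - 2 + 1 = -8*b^2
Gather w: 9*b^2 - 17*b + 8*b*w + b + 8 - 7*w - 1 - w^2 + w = 9*b^2 - 16*b - w^2 + w*(8*b - 6) + 7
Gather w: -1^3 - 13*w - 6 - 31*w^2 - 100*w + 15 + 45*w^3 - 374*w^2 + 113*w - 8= 45*w^3 - 405*w^2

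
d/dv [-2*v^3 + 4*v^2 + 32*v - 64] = -6*v^2 + 8*v + 32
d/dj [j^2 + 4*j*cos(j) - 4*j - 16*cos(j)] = -4*j*sin(j) + 2*j + 16*sin(j) + 4*cos(j) - 4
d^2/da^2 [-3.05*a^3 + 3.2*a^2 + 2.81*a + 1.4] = 6.4 - 18.3*a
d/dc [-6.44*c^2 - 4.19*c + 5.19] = -12.88*c - 4.19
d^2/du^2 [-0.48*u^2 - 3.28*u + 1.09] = -0.960000000000000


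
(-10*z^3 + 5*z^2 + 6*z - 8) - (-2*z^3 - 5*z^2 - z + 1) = -8*z^3 + 10*z^2 + 7*z - 9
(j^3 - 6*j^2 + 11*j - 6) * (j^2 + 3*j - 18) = j^5 - 3*j^4 - 25*j^3 + 135*j^2 - 216*j + 108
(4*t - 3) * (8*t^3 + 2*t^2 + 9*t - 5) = 32*t^4 - 16*t^3 + 30*t^2 - 47*t + 15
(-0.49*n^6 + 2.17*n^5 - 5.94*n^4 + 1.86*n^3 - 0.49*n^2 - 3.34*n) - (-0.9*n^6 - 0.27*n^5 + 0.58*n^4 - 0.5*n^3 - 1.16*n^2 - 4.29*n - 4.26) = 0.41*n^6 + 2.44*n^5 - 6.52*n^4 + 2.36*n^3 + 0.67*n^2 + 0.95*n + 4.26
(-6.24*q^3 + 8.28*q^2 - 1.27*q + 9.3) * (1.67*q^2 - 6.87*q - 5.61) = -10.4208*q^5 + 56.6964*q^4 - 23.9981*q^3 - 22.1949*q^2 - 56.7663*q - 52.173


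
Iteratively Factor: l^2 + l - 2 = (l - 1)*(l + 2)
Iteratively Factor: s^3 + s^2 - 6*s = (s + 3)*(s^2 - 2*s) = (s - 2)*(s + 3)*(s)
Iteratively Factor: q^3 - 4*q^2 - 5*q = (q)*(q^2 - 4*q - 5) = q*(q + 1)*(q - 5)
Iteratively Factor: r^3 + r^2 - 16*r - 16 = (r + 1)*(r^2 - 16) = (r + 1)*(r + 4)*(r - 4)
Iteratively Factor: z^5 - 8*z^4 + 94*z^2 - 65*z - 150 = (z + 3)*(z^4 - 11*z^3 + 33*z^2 - 5*z - 50) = (z - 5)*(z + 3)*(z^3 - 6*z^2 + 3*z + 10) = (z - 5)*(z - 2)*(z + 3)*(z^2 - 4*z - 5) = (z - 5)*(z - 2)*(z + 1)*(z + 3)*(z - 5)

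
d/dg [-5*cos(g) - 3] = 5*sin(g)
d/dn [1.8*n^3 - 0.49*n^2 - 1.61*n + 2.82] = 5.4*n^2 - 0.98*n - 1.61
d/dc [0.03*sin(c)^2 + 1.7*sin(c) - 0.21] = (0.06*sin(c) + 1.7)*cos(c)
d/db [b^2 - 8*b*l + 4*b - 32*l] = 2*b - 8*l + 4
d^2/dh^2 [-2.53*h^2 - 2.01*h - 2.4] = -5.06000000000000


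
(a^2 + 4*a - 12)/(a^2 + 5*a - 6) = (a - 2)/(a - 1)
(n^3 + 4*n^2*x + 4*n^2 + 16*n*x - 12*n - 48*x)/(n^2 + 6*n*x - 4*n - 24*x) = (n^3 + 4*n^2*x + 4*n^2 + 16*n*x - 12*n - 48*x)/(n^2 + 6*n*x - 4*n - 24*x)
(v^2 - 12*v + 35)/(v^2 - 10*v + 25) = (v - 7)/(v - 5)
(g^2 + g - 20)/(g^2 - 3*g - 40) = (g - 4)/(g - 8)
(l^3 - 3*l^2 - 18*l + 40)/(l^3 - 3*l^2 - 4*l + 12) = (l^2 - l - 20)/(l^2 - l - 6)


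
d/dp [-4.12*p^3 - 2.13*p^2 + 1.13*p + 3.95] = -12.36*p^2 - 4.26*p + 1.13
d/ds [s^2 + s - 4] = 2*s + 1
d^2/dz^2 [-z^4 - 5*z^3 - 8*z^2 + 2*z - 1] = -12*z^2 - 30*z - 16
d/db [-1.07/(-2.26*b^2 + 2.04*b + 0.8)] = (2.1828 - 4.8364*b)/(-2.26*b^2 + 2.04*b + 0.8)^2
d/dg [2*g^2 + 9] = 4*g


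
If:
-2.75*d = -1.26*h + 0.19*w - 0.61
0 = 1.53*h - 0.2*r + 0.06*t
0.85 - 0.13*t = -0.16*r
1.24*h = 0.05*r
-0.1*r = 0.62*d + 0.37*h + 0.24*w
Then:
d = 0.65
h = 0.25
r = 6.09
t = 14.03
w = -4.60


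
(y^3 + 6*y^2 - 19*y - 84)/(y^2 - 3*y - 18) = (y^2 + 3*y - 28)/(y - 6)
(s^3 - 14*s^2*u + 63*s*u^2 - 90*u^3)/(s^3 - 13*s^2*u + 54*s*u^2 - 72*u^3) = (s - 5*u)/(s - 4*u)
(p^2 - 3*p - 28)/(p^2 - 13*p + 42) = (p + 4)/(p - 6)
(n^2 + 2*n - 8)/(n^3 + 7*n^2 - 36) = (n + 4)/(n^2 + 9*n + 18)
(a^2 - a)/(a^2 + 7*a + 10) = a*(a - 1)/(a^2 + 7*a + 10)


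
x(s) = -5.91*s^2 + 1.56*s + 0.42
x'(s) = 1.56 - 11.82*s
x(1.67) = -13.46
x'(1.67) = -18.18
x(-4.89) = -148.53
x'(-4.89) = 59.36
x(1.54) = -11.19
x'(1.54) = -16.64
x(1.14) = -5.48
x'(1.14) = -11.91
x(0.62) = -0.88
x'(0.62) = -5.77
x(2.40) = -29.88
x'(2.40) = -26.81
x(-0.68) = -3.37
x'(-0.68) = 9.60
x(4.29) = -101.66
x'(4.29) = -49.15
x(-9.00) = -492.33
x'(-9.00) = 107.94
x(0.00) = 0.42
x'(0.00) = 1.56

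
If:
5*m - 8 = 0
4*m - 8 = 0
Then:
No Solution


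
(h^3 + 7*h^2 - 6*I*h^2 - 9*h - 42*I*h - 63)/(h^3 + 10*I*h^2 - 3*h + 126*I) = (h^2 + h*(7 - 3*I) - 21*I)/(h^2 + 13*I*h - 42)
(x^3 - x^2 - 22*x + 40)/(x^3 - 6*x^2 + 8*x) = (x + 5)/x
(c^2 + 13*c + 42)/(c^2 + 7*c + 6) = (c + 7)/(c + 1)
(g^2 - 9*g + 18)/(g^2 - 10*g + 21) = (g - 6)/(g - 7)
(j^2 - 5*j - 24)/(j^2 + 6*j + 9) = (j - 8)/(j + 3)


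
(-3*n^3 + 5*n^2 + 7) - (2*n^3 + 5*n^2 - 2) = 9 - 5*n^3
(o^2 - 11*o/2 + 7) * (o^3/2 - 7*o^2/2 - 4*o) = o^5/2 - 25*o^4/4 + 75*o^3/4 - 5*o^2/2 - 28*o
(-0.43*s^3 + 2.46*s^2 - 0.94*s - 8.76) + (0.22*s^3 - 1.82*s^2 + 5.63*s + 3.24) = -0.21*s^3 + 0.64*s^2 + 4.69*s - 5.52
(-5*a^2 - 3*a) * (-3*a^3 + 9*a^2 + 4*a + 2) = 15*a^5 - 36*a^4 - 47*a^3 - 22*a^2 - 6*a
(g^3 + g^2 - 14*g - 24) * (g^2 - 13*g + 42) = g^5 - 12*g^4 + 15*g^3 + 200*g^2 - 276*g - 1008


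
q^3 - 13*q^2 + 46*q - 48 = (q - 8)*(q - 3)*(q - 2)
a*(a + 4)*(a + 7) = a^3 + 11*a^2 + 28*a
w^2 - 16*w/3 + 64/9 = (w - 8/3)^2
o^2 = o^2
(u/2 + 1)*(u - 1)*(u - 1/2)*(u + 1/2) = u^4/2 + u^3/2 - 9*u^2/8 - u/8 + 1/4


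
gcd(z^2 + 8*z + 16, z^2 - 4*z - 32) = z + 4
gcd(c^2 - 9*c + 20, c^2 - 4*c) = c - 4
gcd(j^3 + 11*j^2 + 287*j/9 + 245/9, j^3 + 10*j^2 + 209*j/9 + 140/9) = j^2 + 26*j/3 + 35/3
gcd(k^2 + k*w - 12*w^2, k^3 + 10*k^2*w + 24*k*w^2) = k + 4*w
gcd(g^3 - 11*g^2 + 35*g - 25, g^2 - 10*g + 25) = g^2 - 10*g + 25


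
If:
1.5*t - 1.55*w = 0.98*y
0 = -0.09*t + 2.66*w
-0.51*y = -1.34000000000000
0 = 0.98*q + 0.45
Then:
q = -0.46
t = 1.78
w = 0.06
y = 2.63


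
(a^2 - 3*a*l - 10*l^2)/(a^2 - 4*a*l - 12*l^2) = (a - 5*l)/(a - 6*l)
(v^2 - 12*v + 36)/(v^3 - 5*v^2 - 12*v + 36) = (v - 6)/(v^2 + v - 6)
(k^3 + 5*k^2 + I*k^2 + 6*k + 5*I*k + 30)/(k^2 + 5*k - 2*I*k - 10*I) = k + 3*I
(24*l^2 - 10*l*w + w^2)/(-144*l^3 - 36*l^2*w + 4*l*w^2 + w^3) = (-4*l + w)/(24*l^2 + 10*l*w + w^2)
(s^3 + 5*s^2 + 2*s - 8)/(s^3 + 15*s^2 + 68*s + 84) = (s^2 + 3*s - 4)/(s^2 + 13*s + 42)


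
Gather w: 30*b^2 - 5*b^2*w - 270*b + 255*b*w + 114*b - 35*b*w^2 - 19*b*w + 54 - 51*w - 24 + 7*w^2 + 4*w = 30*b^2 - 156*b + w^2*(7 - 35*b) + w*(-5*b^2 + 236*b - 47) + 30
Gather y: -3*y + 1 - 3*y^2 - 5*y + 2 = -3*y^2 - 8*y + 3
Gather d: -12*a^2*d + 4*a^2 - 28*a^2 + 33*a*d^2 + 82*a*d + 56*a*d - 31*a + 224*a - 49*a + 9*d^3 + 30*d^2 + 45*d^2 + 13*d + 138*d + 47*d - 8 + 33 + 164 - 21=-24*a^2 + 144*a + 9*d^3 + d^2*(33*a + 75) + d*(-12*a^2 + 138*a + 198) + 168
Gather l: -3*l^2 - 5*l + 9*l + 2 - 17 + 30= -3*l^2 + 4*l + 15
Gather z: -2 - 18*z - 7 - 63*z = -81*z - 9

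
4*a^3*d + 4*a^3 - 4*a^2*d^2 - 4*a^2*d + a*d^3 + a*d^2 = (-2*a + d)^2*(a*d + a)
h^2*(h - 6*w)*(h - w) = h^4 - 7*h^3*w + 6*h^2*w^2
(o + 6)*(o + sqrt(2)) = o^2 + sqrt(2)*o + 6*o + 6*sqrt(2)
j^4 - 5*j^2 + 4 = (j - 2)*(j - 1)*(j + 1)*(j + 2)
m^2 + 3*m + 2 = (m + 1)*(m + 2)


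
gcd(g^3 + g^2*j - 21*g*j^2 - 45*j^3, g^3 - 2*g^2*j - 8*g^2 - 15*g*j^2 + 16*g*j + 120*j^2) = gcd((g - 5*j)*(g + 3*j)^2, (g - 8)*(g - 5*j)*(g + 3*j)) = g^2 - 2*g*j - 15*j^2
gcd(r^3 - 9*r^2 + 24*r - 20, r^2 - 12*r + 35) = r - 5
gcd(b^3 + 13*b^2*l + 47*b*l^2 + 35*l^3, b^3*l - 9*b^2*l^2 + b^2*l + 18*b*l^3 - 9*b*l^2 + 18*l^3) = 1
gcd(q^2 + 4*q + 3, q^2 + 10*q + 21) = q + 3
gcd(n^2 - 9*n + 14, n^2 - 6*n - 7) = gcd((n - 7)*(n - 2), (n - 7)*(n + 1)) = n - 7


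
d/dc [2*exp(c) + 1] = 2*exp(c)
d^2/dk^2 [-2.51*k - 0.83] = 0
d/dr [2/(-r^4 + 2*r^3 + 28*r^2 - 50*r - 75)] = 4*(2*r^3 - 3*r^2 - 28*r + 25)/(r^4 - 2*r^3 - 28*r^2 + 50*r + 75)^2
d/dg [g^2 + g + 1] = 2*g + 1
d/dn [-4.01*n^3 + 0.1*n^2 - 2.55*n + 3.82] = -12.03*n^2 + 0.2*n - 2.55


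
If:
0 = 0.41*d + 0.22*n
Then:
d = -0.536585365853659*n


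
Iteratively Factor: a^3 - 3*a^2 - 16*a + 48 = (a - 4)*(a^2 + a - 12) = (a - 4)*(a + 4)*(a - 3)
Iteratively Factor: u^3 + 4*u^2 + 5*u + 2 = (u + 2)*(u^2 + 2*u + 1) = (u + 1)*(u + 2)*(u + 1)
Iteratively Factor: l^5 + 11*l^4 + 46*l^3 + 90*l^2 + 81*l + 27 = (l + 3)*(l^4 + 8*l^3 + 22*l^2 + 24*l + 9) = (l + 3)^2*(l^3 + 5*l^2 + 7*l + 3) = (l + 1)*(l + 3)^2*(l^2 + 4*l + 3) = (l + 1)*(l + 3)^3*(l + 1)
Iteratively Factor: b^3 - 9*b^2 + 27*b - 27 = (b - 3)*(b^2 - 6*b + 9) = (b - 3)^2*(b - 3)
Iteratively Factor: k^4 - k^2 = (k)*(k^3 - k) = k*(k + 1)*(k^2 - k) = k^2*(k + 1)*(k - 1)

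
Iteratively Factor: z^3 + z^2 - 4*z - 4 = (z + 2)*(z^2 - z - 2) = (z + 1)*(z + 2)*(z - 2)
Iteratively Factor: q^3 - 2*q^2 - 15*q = (q - 5)*(q^2 + 3*q) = q*(q - 5)*(q + 3)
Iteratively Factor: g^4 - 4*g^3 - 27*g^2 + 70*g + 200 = (g - 5)*(g^3 + g^2 - 22*g - 40) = (g - 5)^2*(g^2 + 6*g + 8) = (g - 5)^2*(g + 4)*(g + 2)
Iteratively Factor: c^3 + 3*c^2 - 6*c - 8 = (c + 1)*(c^2 + 2*c - 8) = (c - 2)*(c + 1)*(c + 4)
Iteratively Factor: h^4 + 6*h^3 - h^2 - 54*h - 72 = (h - 3)*(h^3 + 9*h^2 + 26*h + 24) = (h - 3)*(h + 4)*(h^2 + 5*h + 6) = (h - 3)*(h + 3)*(h + 4)*(h + 2)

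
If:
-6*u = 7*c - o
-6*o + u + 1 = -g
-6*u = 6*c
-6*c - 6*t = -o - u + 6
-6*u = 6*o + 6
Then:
No Solution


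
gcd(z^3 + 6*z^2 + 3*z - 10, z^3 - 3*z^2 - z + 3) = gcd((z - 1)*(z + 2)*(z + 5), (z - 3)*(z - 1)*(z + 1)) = z - 1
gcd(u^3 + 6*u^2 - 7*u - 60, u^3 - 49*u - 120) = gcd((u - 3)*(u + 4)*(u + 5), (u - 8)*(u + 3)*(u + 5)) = u + 5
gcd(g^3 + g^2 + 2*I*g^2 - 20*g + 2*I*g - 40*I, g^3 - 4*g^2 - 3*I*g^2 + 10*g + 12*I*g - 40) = g^2 + g*(-4 + 2*I) - 8*I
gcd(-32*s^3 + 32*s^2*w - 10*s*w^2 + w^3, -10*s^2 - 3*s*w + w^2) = 1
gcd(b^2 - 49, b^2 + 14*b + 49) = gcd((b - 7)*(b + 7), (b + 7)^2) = b + 7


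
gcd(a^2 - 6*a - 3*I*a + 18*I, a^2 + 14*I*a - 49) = 1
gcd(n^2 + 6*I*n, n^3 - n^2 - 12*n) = n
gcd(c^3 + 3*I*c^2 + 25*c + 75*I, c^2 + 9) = c + 3*I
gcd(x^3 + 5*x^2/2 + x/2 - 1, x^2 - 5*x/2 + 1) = x - 1/2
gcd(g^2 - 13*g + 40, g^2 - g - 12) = 1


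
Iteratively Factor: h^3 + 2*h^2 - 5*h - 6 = (h + 1)*(h^2 + h - 6) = (h - 2)*(h + 1)*(h + 3)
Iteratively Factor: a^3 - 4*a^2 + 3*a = (a)*(a^2 - 4*a + 3) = a*(a - 1)*(a - 3)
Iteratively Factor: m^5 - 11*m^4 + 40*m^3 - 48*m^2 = (m)*(m^4 - 11*m^3 + 40*m^2 - 48*m) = m*(m - 4)*(m^3 - 7*m^2 + 12*m) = m*(m - 4)^2*(m^2 - 3*m) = m^2*(m - 4)^2*(m - 3)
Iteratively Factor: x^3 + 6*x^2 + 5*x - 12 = (x + 3)*(x^2 + 3*x - 4) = (x - 1)*(x + 3)*(x + 4)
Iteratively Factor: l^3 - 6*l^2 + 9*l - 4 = (l - 1)*(l^2 - 5*l + 4) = (l - 1)^2*(l - 4)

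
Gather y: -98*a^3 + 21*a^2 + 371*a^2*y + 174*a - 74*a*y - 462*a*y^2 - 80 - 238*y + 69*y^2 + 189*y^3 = -98*a^3 + 21*a^2 + 174*a + 189*y^3 + y^2*(69 - 462*a) + y*(371*a^2 - 74*a - 238) - 80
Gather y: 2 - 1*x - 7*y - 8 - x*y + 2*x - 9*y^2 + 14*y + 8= x - 9*y^2 + y*(7 - x) + 2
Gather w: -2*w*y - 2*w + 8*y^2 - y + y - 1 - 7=w*(-2*y - 2) + 8*y^2 - 8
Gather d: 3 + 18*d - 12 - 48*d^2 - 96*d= -48*d^2 - 78*d - 9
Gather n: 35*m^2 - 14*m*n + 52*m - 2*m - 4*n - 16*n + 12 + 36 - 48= 35*m^2 + 50*m + n*(-14*m - 20)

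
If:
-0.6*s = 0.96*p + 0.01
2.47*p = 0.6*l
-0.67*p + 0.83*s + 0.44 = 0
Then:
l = 0.88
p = 0.21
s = -0.36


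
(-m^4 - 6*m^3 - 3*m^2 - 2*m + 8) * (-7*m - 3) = 7*m^5 + 45*m^4 + 39*m^3 + 23*m^2 - 50*m - 24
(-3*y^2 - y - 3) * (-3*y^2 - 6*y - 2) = 9*y^4 + 21*y^3 + 21*y^2 + 20*y + 6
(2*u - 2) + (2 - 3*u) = -u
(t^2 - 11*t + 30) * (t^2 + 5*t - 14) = t^4 - 6*t^3 - 39*t^2 + 304*t - 420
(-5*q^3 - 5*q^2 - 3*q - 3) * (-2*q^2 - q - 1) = 10*q^5 + 15*q^4 + 16*q^3 + 14*q^2 + 6*q + 3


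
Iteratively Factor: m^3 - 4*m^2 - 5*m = (m + 1)*(m^2 - 5*m) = (m - 5)*(m + 1)*(m)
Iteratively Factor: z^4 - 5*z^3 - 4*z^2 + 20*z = (z - 2)*(z^3 - 3*z^2 - 10*z) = (z - 2)*(z + 2)*(z^2 - 5*z) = (z - 5)*(z - 2)*(z + 2)*(z)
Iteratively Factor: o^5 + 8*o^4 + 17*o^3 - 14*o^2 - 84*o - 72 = (o + 2)*(o^4 + 6*o^3 + 5*o^2 - 24*o - 36) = (o - 2)*(o + 2)*(o^3 + 8*o^2 + 21*o + 18) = (o - 2)*(o + 2)*(o + 3)*(o^2 + 5*o + 6) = (o - 2)*(o + 2)^2*(o + 3)*(o + 3)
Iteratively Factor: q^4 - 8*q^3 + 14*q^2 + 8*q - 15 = (q - 3)*(q^3 - 5*q^2 - q + 5) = (q - 3)*(q + 1)*(q^2 - 6*q + 5) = (q - 5)*(q - 3)*(q + 1)*(q - 1)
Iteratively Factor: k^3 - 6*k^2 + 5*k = (k - 5)*(k^2 - k) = (k - 5)*(k - 1)*(k)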